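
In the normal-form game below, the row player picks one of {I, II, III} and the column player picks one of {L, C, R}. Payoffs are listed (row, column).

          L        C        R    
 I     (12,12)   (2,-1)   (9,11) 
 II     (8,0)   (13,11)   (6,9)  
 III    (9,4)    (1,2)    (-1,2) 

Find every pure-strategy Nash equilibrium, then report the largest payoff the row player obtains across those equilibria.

13

(I, L) is a pure NE (the row player: 12 ≥ 9; the column player: 12 ≥ 11). The row player gets 12.
(II, C) is a pure NE (the row player: 13 ≥ 2; the column player: 11 ≥ 9). The row player gets 13.
Every other cell has a profitable deviation for at least one player. Highest of {12, 13} is 13.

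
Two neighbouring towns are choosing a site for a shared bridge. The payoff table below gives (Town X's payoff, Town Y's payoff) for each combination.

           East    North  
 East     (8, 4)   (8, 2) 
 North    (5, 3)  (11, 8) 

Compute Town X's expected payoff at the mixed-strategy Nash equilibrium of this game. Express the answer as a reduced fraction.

8

Town Y mixes with probability q on East, chosen so Town X is indifferent: 8q + 8(1−q) = 5q + 11(1−q) gives q = 1/2.
Town X's expected payoff (from either row, since indifferent) is 8·1/2 + 8·1/2 = 8.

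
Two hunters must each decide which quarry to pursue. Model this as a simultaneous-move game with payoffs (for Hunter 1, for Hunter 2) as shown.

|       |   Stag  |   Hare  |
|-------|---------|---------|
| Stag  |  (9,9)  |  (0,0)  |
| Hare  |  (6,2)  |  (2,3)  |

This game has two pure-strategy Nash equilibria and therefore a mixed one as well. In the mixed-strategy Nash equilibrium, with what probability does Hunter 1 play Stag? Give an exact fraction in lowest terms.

Hunter 1's mix p on Stag must make Hunter 2 indifferent between Stag and Hare.
Hunter 2's payoff from Stag: 9p + 2(1−p). From Hare: 0p + 3(1−p).
Set equal: 9p = 1(1−p) → p = 1/10.

1/10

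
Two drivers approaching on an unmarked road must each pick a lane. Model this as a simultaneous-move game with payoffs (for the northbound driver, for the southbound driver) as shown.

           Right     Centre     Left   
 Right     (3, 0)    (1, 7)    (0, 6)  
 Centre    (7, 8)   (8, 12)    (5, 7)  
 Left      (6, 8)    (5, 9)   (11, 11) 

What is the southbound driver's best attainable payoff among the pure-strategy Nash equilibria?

Both Centre is a pure NE (the northbound driver: 8 ≥ 5; the southbound driver: 12 ≥ 8). The southbound driver gets 12.
Both Left is a pure NE (the northbound driver: 11 ≥ 5; the southbound driver: 11 ≥ 9). The southbound driver gets 11.
Every other cell has a profitable deviation for at least one player. Highest of {12, 11} is 12.

12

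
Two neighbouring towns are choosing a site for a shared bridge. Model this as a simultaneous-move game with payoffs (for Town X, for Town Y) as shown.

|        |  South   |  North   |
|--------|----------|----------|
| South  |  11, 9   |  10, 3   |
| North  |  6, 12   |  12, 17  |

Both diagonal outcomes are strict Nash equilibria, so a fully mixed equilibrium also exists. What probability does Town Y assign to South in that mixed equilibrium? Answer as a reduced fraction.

Town Y's mix q on South must make Town X indifferent between South and North.
Town X's payoff from South: 11q + 10(1−q). From North: 6q + 12(1−q).
Set equal: 5q = 2(1−q) → q = 2/7.

2/7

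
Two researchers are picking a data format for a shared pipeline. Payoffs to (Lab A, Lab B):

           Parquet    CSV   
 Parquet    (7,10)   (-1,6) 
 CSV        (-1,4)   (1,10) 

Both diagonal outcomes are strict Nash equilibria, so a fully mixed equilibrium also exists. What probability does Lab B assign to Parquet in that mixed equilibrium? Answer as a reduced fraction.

Lab B's mix q on Parquet must make Lab A indifferent between Parquet and CSV.
Lab A's payoff from Parquet: 7q + (-1)(1−q). From CSV: (-1)q + 1(1−q).
Set equal: 8q = 2(1−q) → q = 2/10 = 1/5.

1/5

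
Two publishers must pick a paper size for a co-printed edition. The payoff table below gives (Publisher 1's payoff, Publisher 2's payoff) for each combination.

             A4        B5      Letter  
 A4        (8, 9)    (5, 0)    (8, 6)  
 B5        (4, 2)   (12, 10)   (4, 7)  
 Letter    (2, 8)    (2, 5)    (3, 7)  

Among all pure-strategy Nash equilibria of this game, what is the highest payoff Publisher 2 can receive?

Both A4 is a pure NE (Publisher 1: 8 ≥ 4; Publisher 2: 9 ≥ 6). Publisher 2 gets 9.
Both B5 is a pure NE (Publisher 1: 12 ≥ 5; Publisher 2: 10 ≥ 7). Publisher 2 gets 10.
Every other cell has a profitable deviation for at least one player. Highest of {9, 10} is 10.

10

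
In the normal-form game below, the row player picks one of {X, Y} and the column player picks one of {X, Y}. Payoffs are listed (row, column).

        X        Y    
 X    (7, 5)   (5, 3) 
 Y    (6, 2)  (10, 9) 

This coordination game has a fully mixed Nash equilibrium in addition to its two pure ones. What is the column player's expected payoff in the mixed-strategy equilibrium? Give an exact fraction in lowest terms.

13/3

The row player mixes with probability p on X, chosen so the column player is indifferent: 5p + 2(1−p) = 3p + 9(1−p) gives p = 7/9.
The column player's expected payoff is 5·7/9 + 2·2/9 = 13/3.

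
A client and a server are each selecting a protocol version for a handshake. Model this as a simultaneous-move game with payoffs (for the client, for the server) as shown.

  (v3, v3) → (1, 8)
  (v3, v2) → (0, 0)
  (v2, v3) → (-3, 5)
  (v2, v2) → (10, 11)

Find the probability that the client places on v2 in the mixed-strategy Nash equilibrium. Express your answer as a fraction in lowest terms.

4/7

The client's mix p on v3 must make the server indifferent between v3 and v2.
The server's payoff from v3: 8p + 5(1−p). From v2: 0p + 11(1−p).
Set equal: 8p = 6(1−p) → p = 6/14 = 3/7.
Probability on v2 is 1 − 3/7 = 4/7.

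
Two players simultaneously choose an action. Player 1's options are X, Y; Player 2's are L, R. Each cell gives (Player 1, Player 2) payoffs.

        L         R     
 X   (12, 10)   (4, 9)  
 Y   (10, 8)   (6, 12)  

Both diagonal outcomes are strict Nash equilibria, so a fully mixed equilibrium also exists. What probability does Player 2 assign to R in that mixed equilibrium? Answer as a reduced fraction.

Player 2's mix q on L must make Player 1 indifferent between X and Y.
Player 1's payoff from X: 12q + 4(1−q). From Y: 10q + 6(1−q).
Set equal: 2q = 2(1−q) → q = 2/4 = 1/2.
Probability on R is 1 − 1/2 = 1/2.

1/2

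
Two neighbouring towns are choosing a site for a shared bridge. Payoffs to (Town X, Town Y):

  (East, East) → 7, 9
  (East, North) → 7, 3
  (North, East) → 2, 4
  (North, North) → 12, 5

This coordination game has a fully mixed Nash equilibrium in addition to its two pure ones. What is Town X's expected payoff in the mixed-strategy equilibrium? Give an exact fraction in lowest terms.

7

Town Y mixes with probability q on East, chosen so Town X is indifferent: 7q + 7(1−q) = 2q + 12(1−q) gives q = 1/2.
Town X's expected payoff (from either row, since indifferent) is 7·1/2 + 7·1/2 = 7.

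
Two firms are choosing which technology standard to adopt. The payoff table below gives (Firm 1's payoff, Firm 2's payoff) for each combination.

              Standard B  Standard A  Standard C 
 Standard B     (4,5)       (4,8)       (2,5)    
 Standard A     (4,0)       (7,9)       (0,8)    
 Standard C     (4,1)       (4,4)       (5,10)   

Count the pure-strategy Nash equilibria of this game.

Both Standard A: Firm 1 gets 7 (best alternative 4); Firm 2 gets 9 (best alternative 8). Neither deviates — NE.
Both Standard C: Firm 1 gets 5 (best alternative 2); Firm 2 gets 10 (best alternative 4). Neither deviates — NE.
Both Standard B is not a NE: Firm 2 would switch to Standard A (8 > 5).
No other cell survives both best-response checks, so there are 2 pure NE.

2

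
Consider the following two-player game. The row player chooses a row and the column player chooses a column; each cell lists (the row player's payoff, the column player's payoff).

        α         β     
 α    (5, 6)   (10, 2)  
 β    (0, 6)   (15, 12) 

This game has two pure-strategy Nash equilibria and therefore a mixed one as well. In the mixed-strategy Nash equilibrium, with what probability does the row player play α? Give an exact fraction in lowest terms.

3/5

The row player's mix p on α must make the column player indifferent between α and β.
The column player's payoff from α: 6p + 6(1−p). From β: 2p + 12(1−p).
Set equal: 4p = 6(1−p) → p = 6/10 = 3/5.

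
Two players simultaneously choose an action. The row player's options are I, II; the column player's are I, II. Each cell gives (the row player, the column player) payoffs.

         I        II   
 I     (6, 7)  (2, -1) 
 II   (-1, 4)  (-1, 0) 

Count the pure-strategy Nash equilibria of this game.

Both I: the row player gets 6 (best alternative -1); the column player gets 7 (best alternative -1). Neither deviates — NE.
Both II is not a NE: the row player would switch to I (2 > -1).
No other cell survives both best-response checks, so there is 1 pure NE.

1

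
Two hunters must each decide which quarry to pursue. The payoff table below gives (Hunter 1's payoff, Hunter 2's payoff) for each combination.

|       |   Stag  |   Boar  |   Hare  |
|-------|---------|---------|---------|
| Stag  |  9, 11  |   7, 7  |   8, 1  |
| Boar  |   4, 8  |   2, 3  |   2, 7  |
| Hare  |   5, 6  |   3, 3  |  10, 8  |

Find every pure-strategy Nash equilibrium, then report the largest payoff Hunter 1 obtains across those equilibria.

Both Stag is a pure NE (Hunter 1: 9 ≥ 5; Hunter 2: 11 ≥ 7). Hunter 1 gets 9.
Both Hare is a pure NE (Hunter 1: 10 ≥ 8; Hunter 2: 8 ≥ 6). Hunter 1 gets 10.
Every other cell has a profitable deviation for at least one player. Highest of {9, 10} is 10.

10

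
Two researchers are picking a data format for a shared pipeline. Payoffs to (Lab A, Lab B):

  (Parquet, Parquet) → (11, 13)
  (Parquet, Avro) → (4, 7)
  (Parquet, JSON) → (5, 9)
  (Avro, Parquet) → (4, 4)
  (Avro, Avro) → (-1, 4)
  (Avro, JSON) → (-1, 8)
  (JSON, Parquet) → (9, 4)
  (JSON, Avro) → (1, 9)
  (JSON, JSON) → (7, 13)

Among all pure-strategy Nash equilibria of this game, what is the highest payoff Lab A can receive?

Both Parquet is a pure NE (Lab A: 11 ≥ 9; Lab B: 13 ≥ 9). Lab A gets 11.
Both JSON is a pure NE (Lab A: 7 ≥ 5; Lab B: 13 ≥ 9). Lab A gets 7.
Every other cell has a profitable deviation for at least one player. Highest of {11, 7} is 11.

11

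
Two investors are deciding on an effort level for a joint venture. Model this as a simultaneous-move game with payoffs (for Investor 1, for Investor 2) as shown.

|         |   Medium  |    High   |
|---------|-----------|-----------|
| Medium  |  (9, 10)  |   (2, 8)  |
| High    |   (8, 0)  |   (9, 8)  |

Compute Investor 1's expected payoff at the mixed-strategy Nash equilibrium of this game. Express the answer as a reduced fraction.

Investor 2 mixes with probability q on Medium, chosen so Investor 1 is indifferent: 9q + 2(1−q) = 8q + 9(1−q) gives q = 7/8.
Investor 1's expected payoff (from either row, since indifferent) is 9·7/8 + 2·1/8 = 65/8.

65/8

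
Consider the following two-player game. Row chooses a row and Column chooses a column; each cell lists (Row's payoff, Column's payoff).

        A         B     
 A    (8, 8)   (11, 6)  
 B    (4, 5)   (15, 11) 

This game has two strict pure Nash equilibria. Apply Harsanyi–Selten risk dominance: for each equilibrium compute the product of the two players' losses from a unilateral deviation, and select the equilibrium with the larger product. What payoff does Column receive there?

At both A: Row loses 8 − 4 = 4 by deviating; Column loses 8 − 6 = 2. Product = 4·2 = 8.
At both B: Row loses 15 − 11 = 4 by deviating; Column loses 11 − 5 = 6. Product = 4·6 = 24.
24 > 8, so both B is risk-dominant. Column's payoff there is 11.

11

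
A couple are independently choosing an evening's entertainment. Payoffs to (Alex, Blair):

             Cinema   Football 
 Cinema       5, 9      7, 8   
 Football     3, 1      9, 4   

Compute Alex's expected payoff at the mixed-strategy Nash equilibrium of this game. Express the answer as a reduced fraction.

6

Blair mixes with probability q on Cinema, chosen so Alex is indifferent: 5q + 7(1−q) = 3q + 9(1−q) gives q = 1/2.
Alex's expected payoff (from either row, since indifferent) is 5·1/2 + 7·1/2 = 6.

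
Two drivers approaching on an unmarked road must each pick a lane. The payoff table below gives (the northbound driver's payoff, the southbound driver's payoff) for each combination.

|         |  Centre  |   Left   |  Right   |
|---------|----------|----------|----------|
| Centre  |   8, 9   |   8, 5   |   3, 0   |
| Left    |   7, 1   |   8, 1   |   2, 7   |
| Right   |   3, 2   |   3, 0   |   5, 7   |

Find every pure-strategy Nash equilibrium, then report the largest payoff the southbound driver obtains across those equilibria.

Both Centre is a pure NE (the northbound driver: 8 ≥ 7; the southbound driver: 9 ≥ 5). The southbound driver gets 9.
Both Right is a pure NE (the northbound driver: 5 ≥ 3; the southbound driver: 7 ≥ 2). The southbound driver gets 7.
Every other cell has a profitable deviation for at least one player. Highest of {9, 7} is 9.

9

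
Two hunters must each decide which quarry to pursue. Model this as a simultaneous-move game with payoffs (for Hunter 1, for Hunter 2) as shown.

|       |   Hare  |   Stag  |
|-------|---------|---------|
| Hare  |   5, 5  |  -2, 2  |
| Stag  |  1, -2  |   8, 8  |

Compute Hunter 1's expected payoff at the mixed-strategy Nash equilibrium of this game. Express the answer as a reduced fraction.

Hunter 2 mixes with probability q on Hare, chosen so Hunter 1 is indifferent: 5q + (-2)(1−q) = 1q + 8(1−q) gives q = 5/7.
Hunter 1's expected payoff (from either row, since indifferent) is 5·5/7 + (-2)·2/7 = 3.

3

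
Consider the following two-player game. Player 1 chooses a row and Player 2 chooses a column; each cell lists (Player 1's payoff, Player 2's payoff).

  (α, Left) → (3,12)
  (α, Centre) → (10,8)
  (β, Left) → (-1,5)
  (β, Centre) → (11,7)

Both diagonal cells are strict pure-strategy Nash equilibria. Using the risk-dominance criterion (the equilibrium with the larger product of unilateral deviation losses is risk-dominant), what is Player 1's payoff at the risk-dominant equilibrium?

3

At (α, Left): Player 1 loses 3 − (-1) = 4 by deviating; Player 2 loses 12 − 8 = 4. Product = 4·4 = 16.
At (β, Centre): Player 1 loses 11 − 10 = 1 by deviating; Player 2 loses 7 − 5 = 2. Product = 1·2 = 2.
16 > 2, so (α, Left) is risk-dominant. Player 1's payoff there is 3.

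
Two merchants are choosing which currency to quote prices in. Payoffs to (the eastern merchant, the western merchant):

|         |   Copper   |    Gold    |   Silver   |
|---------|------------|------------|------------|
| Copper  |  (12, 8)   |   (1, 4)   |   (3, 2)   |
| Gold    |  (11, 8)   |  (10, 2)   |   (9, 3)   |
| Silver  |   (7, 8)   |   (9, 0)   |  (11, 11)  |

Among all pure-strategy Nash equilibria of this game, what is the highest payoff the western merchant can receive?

Both Copper is a pure NE (the eastern merchant: 12 ≥ 11; the western merchant: 8 ≥ 4). The western merchant gets 8.
Both Silver is a pure NE (the eastern merchant: 11 ≥ 9; the western merchant: 11 ≥ 8). The western merchant gets 11.
Every other cell has a profitable deviation for at least one player. Highest of {8, 11} is 11.

11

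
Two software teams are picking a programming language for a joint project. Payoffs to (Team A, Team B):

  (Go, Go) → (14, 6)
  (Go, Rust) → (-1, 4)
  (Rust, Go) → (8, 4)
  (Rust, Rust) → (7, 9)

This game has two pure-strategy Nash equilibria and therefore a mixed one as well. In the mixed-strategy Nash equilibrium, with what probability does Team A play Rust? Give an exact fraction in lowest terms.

2/7

Team A's mix p on Go must make Team B indifferent between Go and Rust.
Team B's payoff from Go: 6p + 4(1−p). From Rust: 4p + 9(1−p).
Set equal: 2p = 5(1−p) → p = 5/7.
Probability on Rust is 1 − 5/7 = 2/7.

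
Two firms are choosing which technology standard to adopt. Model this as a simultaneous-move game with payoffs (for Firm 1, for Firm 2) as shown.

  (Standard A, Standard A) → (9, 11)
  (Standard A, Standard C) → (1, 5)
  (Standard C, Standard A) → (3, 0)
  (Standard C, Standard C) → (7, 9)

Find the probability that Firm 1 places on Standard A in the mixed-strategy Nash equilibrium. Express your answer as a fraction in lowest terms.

Firm 1's mix p on Standard A must make Firm 2 indifferent between Standard A and Standard C.
Firm 2's payoff from Standard A: 11p + 0(1−p). From Standard C: 5p + 9(1−p).
Set equal: 6p = 9(1−p) → p = 9/15 = 3/5.

3/5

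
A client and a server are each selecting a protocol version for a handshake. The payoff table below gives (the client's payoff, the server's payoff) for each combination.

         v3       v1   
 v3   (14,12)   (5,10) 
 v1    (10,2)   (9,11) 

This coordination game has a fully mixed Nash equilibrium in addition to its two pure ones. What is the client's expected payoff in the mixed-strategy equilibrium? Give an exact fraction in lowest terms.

19/2

The server mixes with probability q on v3, chosen so the client is indifferent: 14q + 5(1−q) = 10q + 9(1−q) gives q = 1/2.
The client's expected payoff (from either row, since indifferent) is 14·1/2 + 5·1/2 = 19/2.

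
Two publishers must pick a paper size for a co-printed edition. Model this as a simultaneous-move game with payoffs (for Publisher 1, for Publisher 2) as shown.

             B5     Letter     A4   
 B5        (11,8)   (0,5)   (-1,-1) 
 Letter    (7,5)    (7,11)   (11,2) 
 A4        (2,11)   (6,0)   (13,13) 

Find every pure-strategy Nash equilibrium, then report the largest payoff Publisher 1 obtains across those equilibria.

Both B5 is a pure NE (Publisher 1: 11 ≥ 7; Publisher 2: 8 ≥ 5). Publisher 1 gets 11.
Both Letter is a pure NE (Publisher 1: 7 ≥ 6; Publisher 2: 11 ≥ 5). Publisher 1 gets 7.
Both A4 is a pure NE (Publisher 1: 13 ≥ 11; Publisher 2: 13 ≥ 11). Publisher 1 gets 13.
Every other cell has a profitable deviation for at least one player. Highest of {11, 7, 13} is 13.

13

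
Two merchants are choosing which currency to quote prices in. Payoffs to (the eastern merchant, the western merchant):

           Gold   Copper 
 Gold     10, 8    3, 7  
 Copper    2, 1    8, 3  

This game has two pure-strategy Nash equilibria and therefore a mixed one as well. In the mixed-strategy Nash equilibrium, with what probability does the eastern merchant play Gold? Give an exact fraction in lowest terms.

The eastern merchant's mix p on Gold must make the western merchant indifferent between Gold and Copper.
The western merchant's payoff from Gold: 8p + 1(1−p). From Copper: 7p + 3(1−p).
Set equal: 1p = 2(1−p) → p = 2/3.

2/3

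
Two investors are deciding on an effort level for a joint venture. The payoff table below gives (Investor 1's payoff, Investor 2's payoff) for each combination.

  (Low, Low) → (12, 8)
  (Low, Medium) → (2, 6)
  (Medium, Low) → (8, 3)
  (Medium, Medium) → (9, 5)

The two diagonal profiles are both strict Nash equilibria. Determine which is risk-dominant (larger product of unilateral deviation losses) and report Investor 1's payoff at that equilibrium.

9

At both Low: Investor 1 loses 12 − 8 = 4 by deviating; Investor 2 loses 8 − 6 = 2. Product = 4·2 = 8.
At both Medium: Investor 1 loses 9 − 2 = 7 by deviating; Investor 2 loses 5 − 3 = 2. Product = 7·2 = 14.
14 > 8, so both Medium is risk-dominant. Investor 1's payoff there is 9.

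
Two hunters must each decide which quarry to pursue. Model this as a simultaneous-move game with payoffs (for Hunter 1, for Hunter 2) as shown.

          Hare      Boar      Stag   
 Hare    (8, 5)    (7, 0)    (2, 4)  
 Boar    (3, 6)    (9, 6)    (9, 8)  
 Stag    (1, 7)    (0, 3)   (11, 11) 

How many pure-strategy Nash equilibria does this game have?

Both Hare: Hunter 1 gets 8 (best alternative 3); Hunter 2 gets 5 (best alternative 4). Neither deviates — NE.
Both Stag: Hunter 1 gets 11 (best alternative 9); Hunter 2 gets 11 (best alternative 7). Neither deviates — NE.
Both Boar is not a NE: Hunter 2 would switch to Stag (8 > 6).
No other cell survives both best-response checks, so there are 2 pure NE.

2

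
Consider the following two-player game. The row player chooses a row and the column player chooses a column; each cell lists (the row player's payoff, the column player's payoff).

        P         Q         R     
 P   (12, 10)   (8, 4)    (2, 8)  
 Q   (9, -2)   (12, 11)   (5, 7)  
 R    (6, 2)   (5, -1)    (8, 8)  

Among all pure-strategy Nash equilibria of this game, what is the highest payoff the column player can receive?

Both P is a pure NE (the row player: 12 ≥ 9; the column player: 10 ≥ 8). The column player gets 10.
Both Q is a pure NE (the row player: 12 ≥ 8; the column player: 11 ≥ 7). The column player gets 11.
Both R is a pure NE (the row player: 8 ≥ 5; the column player: 8 ≥ 2). The column player gets 8.
Every other cell has a profitable deviation for at least one player. Highest of {10, 11, 8} is 11.

11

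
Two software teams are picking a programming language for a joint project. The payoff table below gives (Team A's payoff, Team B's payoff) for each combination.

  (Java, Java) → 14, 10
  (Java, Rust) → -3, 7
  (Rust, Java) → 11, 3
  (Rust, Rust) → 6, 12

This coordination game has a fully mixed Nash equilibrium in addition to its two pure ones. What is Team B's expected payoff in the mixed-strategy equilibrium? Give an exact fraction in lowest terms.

Team A mixes with probability p on Java, chosen so Team B is indifferent: 10p + 3(1−p) = 7p + 12(1−p) gives p = 3/4.
Team B's expected payoff is 10·3/4 + 3·1/4 = 33/4.

33/4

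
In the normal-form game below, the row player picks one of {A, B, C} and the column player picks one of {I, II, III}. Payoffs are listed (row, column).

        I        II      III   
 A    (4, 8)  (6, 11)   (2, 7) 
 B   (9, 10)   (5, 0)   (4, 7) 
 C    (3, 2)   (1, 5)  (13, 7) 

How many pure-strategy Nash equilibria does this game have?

3

(A, II): the row player gets 6 (best alternative 5); the column player gets 11 (best alternative 8). Neither deviates — NE.
(B, I): the row player gets 9 (best alternative 4); the column player gets 10 (best alternative 7). Neither deviates — NE.
(C, III): the row player gets 13 (best alternative 4); the column player gets 7 (best alternative 5). Neither deviates — NE.
(B, II) is not a NE: the row player would switch to A (6 > 5).
No other cell survives both best-response checks, so there are 3 pure NE.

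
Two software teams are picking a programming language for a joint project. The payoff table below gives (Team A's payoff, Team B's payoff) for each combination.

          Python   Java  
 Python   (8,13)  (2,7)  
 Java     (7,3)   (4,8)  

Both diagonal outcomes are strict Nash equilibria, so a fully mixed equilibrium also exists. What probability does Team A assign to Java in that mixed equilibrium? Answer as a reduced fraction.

6/11

Team A's mix p on Python must make Team B indifferent between Python and Java.
Team B's payoff from Python: 13p + 3(1−p). From Java: 7p + 8(1−p).
Set equal: 6p = 5(1−p) → p = 5/11.
Probability on Java is 1 − 5/11 = 6/11.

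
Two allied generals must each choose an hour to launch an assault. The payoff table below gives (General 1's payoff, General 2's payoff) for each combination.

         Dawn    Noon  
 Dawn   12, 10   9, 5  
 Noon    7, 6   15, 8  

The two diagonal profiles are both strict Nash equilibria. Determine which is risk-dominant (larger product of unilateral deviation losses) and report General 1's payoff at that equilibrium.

At both Dawn: General 1 loses 12 − 7 = 5 by deviating; General 2 loses 10 − 5 = 5. Product = 5·5 = 25.
At both Noon: General 1 loses 15 − 9 = 6 by deviating; General 2 loses 8 − 6 = 2. Product = 6·2 = 12.
25 > 12, so both Dawn is risk-dominant. General 1's payoff there is 12.

12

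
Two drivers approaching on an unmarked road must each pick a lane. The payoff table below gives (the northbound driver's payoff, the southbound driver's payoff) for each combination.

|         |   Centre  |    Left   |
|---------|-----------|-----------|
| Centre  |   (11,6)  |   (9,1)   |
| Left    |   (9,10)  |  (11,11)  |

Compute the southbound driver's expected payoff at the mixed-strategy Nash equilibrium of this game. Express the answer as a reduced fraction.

The northbound driver mixes with probability p on Centre, chosen so the southbound driver is indifferent: 6p + 10(1−p) = 1p + 11(1−p) gives p = 1/6.
The southbound driver's expected payoff is 6·1/6 + 10·5/6 = 28/3.

28/3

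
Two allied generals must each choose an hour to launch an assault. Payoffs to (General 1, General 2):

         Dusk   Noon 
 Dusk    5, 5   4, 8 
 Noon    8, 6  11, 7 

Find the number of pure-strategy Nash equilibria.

1

Both Noon: General 1 gets 11 (best alternative 4); General 2 gets 7 (best alternative 6). Neither deviates — NE.
Both Dusk is not a NE: General 1 would switch to Noon (8 > 5).
No other cell survives both best-response checks, so there is 1 pure NE.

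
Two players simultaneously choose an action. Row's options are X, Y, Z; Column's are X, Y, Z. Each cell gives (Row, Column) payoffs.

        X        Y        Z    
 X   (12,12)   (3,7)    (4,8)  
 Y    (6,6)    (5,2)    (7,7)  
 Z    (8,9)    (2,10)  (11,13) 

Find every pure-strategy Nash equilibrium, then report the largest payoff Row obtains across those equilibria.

Both X is a pure NE (Row: 12 ≥ 8; Column: 12 ≥ 8). Row gets 12.
Both Z is a pure NE (Row: 11 ≥ 7; Column: 13 ≥ 10). Row gets 11.
Every other cell has a profitable deviation for at least one player. Highest of {12, 11} is 12.

12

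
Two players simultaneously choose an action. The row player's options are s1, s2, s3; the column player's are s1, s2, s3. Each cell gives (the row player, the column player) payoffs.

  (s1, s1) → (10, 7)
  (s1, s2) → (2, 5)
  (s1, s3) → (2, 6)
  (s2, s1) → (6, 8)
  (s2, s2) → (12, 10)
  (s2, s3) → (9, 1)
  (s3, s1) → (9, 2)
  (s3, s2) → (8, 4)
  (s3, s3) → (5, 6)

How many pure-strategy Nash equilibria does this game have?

2

Both s1: the row player gets 10 (best alternative 9); the column player gets 7 (best alternative 6). Neither deviates — NE.
Both s2: the row player gets 12 (best alternative 8); the column player gets 10 (best alternative 8). Neither deviates — NE.
Both s3 is not a NE: the row player would switch to s2 (9 > 5).
No other cell survives both best-response checks, so there are 2 pure NE.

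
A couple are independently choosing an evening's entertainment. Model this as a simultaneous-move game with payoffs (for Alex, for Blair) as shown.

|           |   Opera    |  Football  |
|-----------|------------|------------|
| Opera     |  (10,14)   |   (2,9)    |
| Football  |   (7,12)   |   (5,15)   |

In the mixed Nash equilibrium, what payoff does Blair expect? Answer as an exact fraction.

51/4

Alex mixes with probability p on Opera, chosen so Blair is indifferent: 14p + 12(1−p) = 9p + 15(1−p) gives p = 3/8.
Blair's expected payoff is 14·3/8 + 12·5/8 = 51/4.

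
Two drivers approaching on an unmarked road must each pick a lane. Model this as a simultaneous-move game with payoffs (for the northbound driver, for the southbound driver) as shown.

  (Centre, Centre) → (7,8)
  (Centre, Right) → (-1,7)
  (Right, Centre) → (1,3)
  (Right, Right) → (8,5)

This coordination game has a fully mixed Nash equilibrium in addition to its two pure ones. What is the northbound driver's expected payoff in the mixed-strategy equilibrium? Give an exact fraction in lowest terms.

The southbound driver mixes with probability q on Centre, chosen so the northbound driver is indifferent: 7q + (-1)(1−q) = 1q + 8(1−q) gives q = 3/5.
The northbound driver's expected payoff (from either row, since indifferent) is 7·3/5 + (-1)·2/5 = 19/5.

19/5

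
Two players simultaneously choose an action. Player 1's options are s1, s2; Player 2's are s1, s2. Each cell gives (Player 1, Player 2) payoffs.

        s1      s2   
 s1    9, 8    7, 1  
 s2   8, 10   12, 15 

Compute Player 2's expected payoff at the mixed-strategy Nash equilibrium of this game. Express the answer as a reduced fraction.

Player 1 mixes with probability p on s1, chosen so Player 2 is indifferent: 8p + 10(1−p) = 1p + 15(1−p) gives p = 5/12.
Player 2's expected payoff is 8·5/12 + 10·7/12 = 55/6.

55/6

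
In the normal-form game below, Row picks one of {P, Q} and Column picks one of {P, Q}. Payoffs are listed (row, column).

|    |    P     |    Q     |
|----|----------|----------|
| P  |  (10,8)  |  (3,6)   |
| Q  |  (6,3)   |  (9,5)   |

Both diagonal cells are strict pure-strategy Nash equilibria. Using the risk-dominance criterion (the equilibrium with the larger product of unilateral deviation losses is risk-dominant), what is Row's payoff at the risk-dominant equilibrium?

9

At both P: Row loses 10 − 6 = 4 by deviating; Column loses 8 − 6 = 2. Product = 4·2 = 8.
At both Q: Row loses 9 − 3 = 6 by deviating; Column loses 5 − 3 = 2. Product = 6·2 = 12.
12 > 8, so both Q is risk-dominant. Row's payoff there is 9.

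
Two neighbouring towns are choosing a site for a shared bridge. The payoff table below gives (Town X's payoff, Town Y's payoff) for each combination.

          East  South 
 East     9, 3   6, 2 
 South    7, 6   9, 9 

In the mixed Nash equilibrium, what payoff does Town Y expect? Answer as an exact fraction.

Town X mixes with probability p on East, chosen so Town Y is indifferent: 3p + 6(1−p) = 2p + 9(1−p) gives p = 3/4.
Town Y's expected payoff is 3·3/4 + 6·1/4 = 15/4.

15/4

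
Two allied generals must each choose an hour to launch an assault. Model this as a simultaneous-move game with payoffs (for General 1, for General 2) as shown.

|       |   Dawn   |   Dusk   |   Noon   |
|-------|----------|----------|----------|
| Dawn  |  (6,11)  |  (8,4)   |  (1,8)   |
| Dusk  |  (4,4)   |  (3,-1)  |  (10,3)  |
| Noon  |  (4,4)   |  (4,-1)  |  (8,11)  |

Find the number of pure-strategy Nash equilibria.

1

Both Dawn: General 1 gets 6 (best alternative 4); General 2 gets 11 (best alternative 8). Neither deviates — NE.
Both Noon is not a NE: General 1 would switch to Dusk (10 > 8).
No other cell survives both best-response checks, so there is 1 pure NE.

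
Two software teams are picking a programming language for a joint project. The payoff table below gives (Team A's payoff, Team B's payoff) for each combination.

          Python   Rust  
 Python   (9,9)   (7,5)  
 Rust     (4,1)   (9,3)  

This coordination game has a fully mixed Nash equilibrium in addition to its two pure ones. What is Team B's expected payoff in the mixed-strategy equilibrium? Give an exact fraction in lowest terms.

Team A mixes with probability p on Python, chosen so Team B is indifferent: 9p + 1(1−p) = 5p + 3(1−p) gives p = 1/3.
Team B's expected payoff is 9·1/3 + 1·2/3 = 11/3.

11/3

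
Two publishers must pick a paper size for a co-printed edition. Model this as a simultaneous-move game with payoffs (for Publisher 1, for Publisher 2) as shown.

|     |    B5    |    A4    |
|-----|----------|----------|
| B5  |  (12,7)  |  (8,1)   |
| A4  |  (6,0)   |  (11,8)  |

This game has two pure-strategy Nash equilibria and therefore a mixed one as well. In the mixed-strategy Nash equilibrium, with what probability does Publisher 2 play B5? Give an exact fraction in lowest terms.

1/3

Publisher 2's mix q on B5 must make Publisher 1 indifferent between B5 and A4.
Publisher 1's payoff from B5: 12q + 8(1−q). From A4: 6q + 11(1−q).
Set equal: 6q = 3(1−q) → q = 3/9 = 1/3.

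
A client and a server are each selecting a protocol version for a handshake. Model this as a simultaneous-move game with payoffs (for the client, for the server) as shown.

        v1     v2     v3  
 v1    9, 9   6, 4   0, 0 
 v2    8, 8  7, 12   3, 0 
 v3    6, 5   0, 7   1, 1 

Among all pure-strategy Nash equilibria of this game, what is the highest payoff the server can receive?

Both v1 is a pure NE (the client: 9 ≥ 8; the server: 9 ≥ 4). The server gets 9.
Both v2 is a pure NE (the client: 7 ≥ 6; the server: 12 ≥ 8). The server gets 12.
Every other cell has a profitable deviation for at least one player. Highest of {9, 12} is 12.

12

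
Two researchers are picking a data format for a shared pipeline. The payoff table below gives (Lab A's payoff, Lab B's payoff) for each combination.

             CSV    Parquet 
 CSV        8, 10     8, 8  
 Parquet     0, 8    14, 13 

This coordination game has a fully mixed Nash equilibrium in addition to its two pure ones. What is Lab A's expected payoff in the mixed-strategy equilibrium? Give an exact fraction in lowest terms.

Lab B mixes with probability q on CSV, chosen so Lab A is indifferent: 8q + 8(1−q) = 0q + 14(1−q) gives q = 3/7.
Lab A's expected payoff (from either row, since indifferent) is 8·3/7 + 8·4/7 = 8.

8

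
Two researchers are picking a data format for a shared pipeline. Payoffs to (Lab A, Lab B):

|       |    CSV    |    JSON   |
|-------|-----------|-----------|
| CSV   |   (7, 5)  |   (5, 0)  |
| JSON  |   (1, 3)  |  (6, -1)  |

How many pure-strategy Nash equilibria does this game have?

Both CSV: Lab A gets 7 (best alternative 1); Lab B gets 5 (best alternative 0). Neither deviates — NE.
Both JSON is not a NE: Lab B would switch to CSV (3 > -1).
No other cell survives both best-response checks, so there is 1 pure NE.

1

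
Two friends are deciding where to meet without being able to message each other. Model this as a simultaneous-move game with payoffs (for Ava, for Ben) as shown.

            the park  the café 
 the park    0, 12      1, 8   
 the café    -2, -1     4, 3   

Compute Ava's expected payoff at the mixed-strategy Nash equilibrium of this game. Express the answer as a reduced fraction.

2/5

Ben mixes with probability q on the park, chosen so Ava is indifferent: 0q + 1(1−q) = (-2)q + 4(1−q) gives q = 3/5.
Ava's expected payoff (from either row, since indifferent) is 0·3/5 + 1·2/5 = 2/5.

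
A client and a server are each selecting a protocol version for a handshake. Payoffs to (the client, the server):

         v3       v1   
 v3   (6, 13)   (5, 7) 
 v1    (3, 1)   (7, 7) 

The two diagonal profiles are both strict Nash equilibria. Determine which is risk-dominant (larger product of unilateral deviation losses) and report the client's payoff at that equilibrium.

6

At both v3: the client loses 6 − 3 = 3 by deviating; the server loses 13 − 7 = 6. Product = 3·6 = 18.
At both v1: the client loses 7 − 5 = 2 by deviating; the server loses 7 − 1 = 6. Product = 2·6 = 12.
18 > 12, so both v3 is risk-dominant. The client's payoff there is 6.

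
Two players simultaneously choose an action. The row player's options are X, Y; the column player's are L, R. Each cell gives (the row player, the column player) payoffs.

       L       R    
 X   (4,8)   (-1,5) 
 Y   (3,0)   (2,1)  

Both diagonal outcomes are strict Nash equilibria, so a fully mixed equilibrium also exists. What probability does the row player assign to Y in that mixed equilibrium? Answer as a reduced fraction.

3/4

The row player's mix p on X must make the column player indifferent between L and R.
The column player's payoff from L: 8p + 0(1−p). From R: 5p + 1(1−p).
Set equal: 3p = 1(1−p) → p = 1/4.
Probability on Y is 1 − 1/4 = 3/4.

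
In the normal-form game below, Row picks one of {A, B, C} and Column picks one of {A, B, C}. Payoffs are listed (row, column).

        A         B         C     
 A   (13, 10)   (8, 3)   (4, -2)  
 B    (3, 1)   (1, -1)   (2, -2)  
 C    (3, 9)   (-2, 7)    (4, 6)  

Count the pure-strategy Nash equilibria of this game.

Both A: Row gets 13 (best alternative 3); Column gets 10 (best alternative 3). Neither deviates — NE.
Both C is not a NE: Column would switch to A (9 > 6).
No other cell survives both best-response checks, so there is 1 pure NE.

1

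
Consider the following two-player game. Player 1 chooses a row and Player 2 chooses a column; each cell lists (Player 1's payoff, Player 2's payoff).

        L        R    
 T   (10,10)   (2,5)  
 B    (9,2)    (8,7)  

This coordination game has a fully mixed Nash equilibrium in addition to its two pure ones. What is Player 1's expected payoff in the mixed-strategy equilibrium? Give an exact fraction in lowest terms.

62/7

Player 2 mixes with probability q on L, chosen so Player 1 is indifferent: 10q + 2(1−q) = 9q + 8(1−q) gives q = 6/7.
Player 1's expected payoff (from either row, since indifferent) is 10·6/7 + 2·1/7 = 62/7.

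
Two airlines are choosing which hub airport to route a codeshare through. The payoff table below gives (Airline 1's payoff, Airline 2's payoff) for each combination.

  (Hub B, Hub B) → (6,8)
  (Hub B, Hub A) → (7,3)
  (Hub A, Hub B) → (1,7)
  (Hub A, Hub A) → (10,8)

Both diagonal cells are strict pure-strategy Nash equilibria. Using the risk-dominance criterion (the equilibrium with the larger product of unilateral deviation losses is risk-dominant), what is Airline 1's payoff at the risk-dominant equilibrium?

6

At both Hub B: Airline 1 loses 6 − 1 = 5 by deviating; Airline 2 loses 8 − 3 = 5. Product = 5·5 = 25.
At both Hub A: Airline 1 loses 10 − 7 = 3 by deviating; Airline 2 loses 8 − 7 = 1. Product = 3·1 = 3.
25 > 3, so both Hub B is risk-dominant. Airline 1's payoff there is 6.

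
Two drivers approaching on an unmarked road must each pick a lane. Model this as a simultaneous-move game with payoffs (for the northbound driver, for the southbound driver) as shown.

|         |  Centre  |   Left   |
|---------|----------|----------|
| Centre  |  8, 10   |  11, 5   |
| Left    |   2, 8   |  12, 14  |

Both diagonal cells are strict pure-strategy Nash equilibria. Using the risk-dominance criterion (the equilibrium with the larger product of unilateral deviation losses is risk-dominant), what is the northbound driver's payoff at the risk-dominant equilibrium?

At both Centre: the northbound driver loses 8 − 2 = 6 by deviating; the southbound driver loses 10 − 5 = 5. Product = 6·5 = 30.
At both Left: the northbound driver loses 12 − 11 = 1 by deviating; the southbound driver loses 14 − 8 = 6. Product = 1·6 = 6.
30 > 6, so both Centre is risk-dominant. The northbound driver's payoff there is 8.

8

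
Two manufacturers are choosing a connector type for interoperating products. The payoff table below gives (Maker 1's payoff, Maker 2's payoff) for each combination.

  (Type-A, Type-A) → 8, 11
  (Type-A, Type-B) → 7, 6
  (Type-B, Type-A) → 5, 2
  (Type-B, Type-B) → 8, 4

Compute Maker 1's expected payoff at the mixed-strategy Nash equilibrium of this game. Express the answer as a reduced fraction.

29/4

Maker 2 mixes with probability q on Type-A, chosen so Maker 1 is indifferent: 8q + 7(1−q) = 5q + 8(1−q) gives q = 1/4.
Maker 1's expected payoff (from either row, since indifferent) is 8·1/4 + 7·3/4 = 29/4.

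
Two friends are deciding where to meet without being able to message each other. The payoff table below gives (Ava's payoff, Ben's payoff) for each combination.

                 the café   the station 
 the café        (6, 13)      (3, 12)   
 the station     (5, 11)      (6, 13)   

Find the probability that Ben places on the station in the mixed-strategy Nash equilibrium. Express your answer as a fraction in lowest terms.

Ben's mix q on the café must make Ava indifferent between the café and the station.
Ava's payoff from the café: 6q + 3(1−q). From the station: 5q + 6(1−q).
Set equal: 1q = 3(1−q) → q = 3/4.
Probability on the station is 1 − 3/4 = 1/4.

1/4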